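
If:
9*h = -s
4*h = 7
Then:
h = 7/4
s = -63/4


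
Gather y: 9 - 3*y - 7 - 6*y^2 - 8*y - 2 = -6*y^2 - 11*y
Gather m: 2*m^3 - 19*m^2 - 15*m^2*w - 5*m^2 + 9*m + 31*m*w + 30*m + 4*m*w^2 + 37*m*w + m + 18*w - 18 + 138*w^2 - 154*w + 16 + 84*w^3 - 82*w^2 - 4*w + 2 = 2*m^3 + m^2*(-15*w - 24) + m*(4*w^2 + 68*w + 40) + 84*w^3 + 56*w^2 - 140*w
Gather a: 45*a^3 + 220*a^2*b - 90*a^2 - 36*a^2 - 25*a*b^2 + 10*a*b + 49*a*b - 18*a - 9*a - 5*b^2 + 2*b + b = 45*a^3 + a^2*(220*b - 126) + a*(-25*b^2 + 59*b - 27) - 5*b^2 + 3*b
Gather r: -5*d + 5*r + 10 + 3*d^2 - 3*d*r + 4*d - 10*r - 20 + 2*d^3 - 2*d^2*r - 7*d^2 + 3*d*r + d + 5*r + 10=2*d^3 - 2*d^2*r - 4*d^2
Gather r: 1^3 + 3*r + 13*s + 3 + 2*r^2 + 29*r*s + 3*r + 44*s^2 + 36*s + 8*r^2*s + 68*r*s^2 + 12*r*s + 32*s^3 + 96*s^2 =r^2*(8*s + 2) + r*(68*s^2 + 41*s + 6) + 32*s^3 + 140*s^2 + 49*s + 4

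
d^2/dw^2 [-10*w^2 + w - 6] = -20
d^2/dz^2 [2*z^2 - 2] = 4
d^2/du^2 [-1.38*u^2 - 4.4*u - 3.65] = -2.76000000000000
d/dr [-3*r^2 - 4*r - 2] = -6*r - 4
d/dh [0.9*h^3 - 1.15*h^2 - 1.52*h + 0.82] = 2.7*h^2 - 2.3*h - 1.52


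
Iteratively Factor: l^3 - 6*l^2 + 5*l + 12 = (l - 4)*(l^2 - 2*l - 3) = (l - 4)*(l - 3)*(l + 1)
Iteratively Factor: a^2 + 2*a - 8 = (a - 2)*(a + 4)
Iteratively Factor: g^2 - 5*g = (g)*(g - 5)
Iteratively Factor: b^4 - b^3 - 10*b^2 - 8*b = (b)*(b^3 - b^2 - 10*b - 8) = b*(b + 1)*(b^2 - 2*b - 8) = b*(b - 4)*(b + 1)*(b + 2)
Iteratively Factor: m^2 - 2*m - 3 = (m + 1)*(m - 3)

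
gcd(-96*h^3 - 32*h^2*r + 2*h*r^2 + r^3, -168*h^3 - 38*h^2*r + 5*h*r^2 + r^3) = -24*h^2 - 2*h*r + r^2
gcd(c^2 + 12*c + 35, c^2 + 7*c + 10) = c + 5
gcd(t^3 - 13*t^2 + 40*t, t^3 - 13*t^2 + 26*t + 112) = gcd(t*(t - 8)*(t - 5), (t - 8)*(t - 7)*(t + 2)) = t - 8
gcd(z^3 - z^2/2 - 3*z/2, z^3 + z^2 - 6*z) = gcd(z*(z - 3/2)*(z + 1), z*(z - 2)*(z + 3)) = z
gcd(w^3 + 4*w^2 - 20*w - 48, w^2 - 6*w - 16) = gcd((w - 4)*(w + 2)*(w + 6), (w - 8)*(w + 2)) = w + 2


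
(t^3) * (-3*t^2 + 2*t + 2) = -3*t^5 + 2*t^4 + 2*t^3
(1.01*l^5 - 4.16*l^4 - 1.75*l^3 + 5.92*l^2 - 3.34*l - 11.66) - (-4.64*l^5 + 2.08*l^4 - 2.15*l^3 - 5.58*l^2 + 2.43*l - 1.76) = 5.65*l^5 - 6.24*l^4 + 0.4*l^3 + 11.5*l^2 - 5.77*l - 9.9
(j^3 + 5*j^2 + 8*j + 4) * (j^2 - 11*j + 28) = j^5 - 6*j^4 - 19*j^3 + 56*j^2 + 180*j + 112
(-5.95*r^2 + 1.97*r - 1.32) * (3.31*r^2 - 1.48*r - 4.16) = -19.6945*r^4 + 15.3267*r^3 + 17.4672*r^2 - 6.2416*r + 5.4912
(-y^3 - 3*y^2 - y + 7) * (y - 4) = -y^4 + y^3 + 11*y^2 + 11*y - 28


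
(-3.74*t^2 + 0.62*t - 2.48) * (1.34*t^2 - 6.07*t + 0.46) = -5.0116*t^4 + 23.5326*t^3 - 8.807*t^2 + 15.3388*t - 1.1408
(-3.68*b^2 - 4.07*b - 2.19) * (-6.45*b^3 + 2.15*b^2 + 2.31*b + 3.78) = 23.736*b^5 + 18.3395*b^4 - 3.1258*b^3 - 28.0206*b^2 - 20.4435*b - 8.2782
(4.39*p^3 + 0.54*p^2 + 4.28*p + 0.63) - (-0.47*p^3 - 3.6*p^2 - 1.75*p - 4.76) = 4.86*p^3 + 4.14*p^2 + 6.03*p + 5.39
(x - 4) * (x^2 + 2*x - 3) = x^3 - 2*x^2 - 11*x + 12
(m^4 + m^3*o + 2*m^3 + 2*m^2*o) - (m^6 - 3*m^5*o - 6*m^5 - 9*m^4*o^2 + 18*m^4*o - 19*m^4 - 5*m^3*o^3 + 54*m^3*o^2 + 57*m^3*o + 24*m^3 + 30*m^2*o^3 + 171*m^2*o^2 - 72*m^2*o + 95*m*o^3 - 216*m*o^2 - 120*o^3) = -m^6 + 3*m^5*o + 6*m^5 + 9*m^4*o^2 - 18*m^4*o + 20*m^4 + 5*m^3*o^3 - 54*m^3*o^2 - 56*m^3*o - 22*m^3 - 30*m^2*o^3 - 171*m^2*o^2 + 74*m^2*o - 95*m*o^3 + 216*m*o^2 + 120*o^3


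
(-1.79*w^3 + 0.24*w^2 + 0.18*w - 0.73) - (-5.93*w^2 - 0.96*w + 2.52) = -1.79*w^3 + 6.17*w^2 + 1.14*w - 3.25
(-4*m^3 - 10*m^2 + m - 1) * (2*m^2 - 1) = -8*m^5 - 20*m^4 + 6*m^3 + 8*m^2 - m + 1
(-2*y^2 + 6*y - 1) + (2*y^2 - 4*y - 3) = 2*y - 4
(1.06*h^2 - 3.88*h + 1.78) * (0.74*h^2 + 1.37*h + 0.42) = 0.7844*h^4 - 1.419*h^3 - 3.5532*h^2 + 0.809*h + 0.7476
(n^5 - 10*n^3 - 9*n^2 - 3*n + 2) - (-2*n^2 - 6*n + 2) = n^5 - 10*n^3 - 7*n^2 + 3*n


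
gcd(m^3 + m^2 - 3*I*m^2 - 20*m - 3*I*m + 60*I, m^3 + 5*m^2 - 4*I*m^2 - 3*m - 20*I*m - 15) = m^2 + m*(5 - 3*I) - 15*I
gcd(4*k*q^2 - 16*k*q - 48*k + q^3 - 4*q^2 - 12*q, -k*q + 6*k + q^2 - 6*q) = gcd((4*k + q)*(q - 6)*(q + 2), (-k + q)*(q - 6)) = q - 6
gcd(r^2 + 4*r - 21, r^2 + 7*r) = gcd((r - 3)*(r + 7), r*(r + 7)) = r + 7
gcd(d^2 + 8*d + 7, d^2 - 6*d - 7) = d + 1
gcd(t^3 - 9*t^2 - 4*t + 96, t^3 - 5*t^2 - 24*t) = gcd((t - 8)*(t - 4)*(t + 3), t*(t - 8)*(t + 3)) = t^2 - 5*t - 24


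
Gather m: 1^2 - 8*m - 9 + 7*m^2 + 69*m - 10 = 7*m^2 + 61*m - 18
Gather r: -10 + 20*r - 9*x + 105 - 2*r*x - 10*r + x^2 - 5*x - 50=r*(10 - 2*x) + x^2 - 14*x + 45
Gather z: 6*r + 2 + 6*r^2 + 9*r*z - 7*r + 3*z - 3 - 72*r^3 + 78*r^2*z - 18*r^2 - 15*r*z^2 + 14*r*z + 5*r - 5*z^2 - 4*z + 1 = -72*r^3 - 12*r^2 + 4*r + z^2*(-15*r - 5) + z*(78*r^2 + 23*r - 1)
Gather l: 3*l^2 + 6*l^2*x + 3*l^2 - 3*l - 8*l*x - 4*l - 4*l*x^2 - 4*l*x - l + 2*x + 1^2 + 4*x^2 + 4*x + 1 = l^2*(6*x + 6) + l*(-4*x^2 - 12*x - 8) + 4*x^2 + 6*x + 2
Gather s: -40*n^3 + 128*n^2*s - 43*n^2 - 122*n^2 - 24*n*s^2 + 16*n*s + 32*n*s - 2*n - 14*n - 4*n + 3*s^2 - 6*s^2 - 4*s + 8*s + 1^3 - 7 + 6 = -40*n^3 - 165*n^2 - 20*n + s^2*(-24*n - 3) + s*(128*n^2 + 48*n + 4)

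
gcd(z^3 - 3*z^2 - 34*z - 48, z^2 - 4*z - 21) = z + 3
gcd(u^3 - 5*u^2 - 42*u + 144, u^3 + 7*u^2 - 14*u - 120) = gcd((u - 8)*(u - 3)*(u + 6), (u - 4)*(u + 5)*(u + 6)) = u + 6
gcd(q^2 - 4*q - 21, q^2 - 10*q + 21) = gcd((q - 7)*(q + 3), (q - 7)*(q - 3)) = q - 7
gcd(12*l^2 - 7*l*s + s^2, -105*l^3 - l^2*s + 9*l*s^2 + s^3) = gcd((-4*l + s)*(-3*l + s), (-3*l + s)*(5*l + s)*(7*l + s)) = -3*l + s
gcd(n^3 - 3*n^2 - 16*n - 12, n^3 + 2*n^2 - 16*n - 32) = n + 2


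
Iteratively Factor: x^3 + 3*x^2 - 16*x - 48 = (x - 4)*(x^2 + 7*x + 12) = (x - 4)*(x + 4)*(x + 3)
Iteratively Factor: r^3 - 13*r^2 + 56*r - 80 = (r - 5)*(r^2 - 8*r + 16) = (r - 5)*(r - 4)*(r - 4)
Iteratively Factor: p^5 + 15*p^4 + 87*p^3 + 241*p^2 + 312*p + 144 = (p + 4)*(p^4 + 11*p^3 + 43*p^2 + 69*p + 36) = (p + 1)*(p + 4)*(p^3 + 10*p^2 + 33*p + 36) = (p + 1)*(p + 3)*(p + 4)*(p^2 + 7*p + 12) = (p + 1)*(p + 3)^2*(p + 4)*(p + 4)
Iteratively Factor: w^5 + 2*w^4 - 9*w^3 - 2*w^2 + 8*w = (w + 1)*(w^4 + w^3 - 10*w^2 + 8*w) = (w + 1)*(w + 4)*(w^3 - 3*w^2 + 2*w) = (w - 1)*(w + 1)*(w + 4)*(w^2 - 2*w) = (w - 2)*(w - 1)*(w + 1)*(w + 4)*(w)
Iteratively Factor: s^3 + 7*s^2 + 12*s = (s + 4)*(s^2 + 3*s) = (s + 3)*(s + 4)*(s)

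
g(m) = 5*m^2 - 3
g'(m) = 10*m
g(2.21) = 21.42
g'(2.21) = 22.10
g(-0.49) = -1.80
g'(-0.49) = -4.90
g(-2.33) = 24.14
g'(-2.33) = -23.30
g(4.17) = 83.94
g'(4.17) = 41.70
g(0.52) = -1.65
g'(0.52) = 5.20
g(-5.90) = 171.05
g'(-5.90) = -59.00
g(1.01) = 2.10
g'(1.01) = 10.10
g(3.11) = 45.36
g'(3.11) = 31.10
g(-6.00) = 177.00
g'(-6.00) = -60.00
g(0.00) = -3.00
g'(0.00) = 0.00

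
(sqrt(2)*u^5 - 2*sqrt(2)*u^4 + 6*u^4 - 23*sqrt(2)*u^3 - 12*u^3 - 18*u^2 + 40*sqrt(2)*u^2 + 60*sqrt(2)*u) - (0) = sqrt(2)*u^5 - 2*sqrt(2)*u^4 + 6*u^4 - 23*sqrt(2)*u^3 - 12*u^3 - 18*u^2 + 40*sqrt(2)*u^2 + 60*sqrt(2)*u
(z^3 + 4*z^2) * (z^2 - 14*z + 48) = z^5 - 10*z^4 - 8*z^3 + 192*z^2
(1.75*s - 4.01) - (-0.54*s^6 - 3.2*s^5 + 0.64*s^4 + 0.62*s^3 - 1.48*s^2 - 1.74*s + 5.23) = 0.54*s^6 + 3.2*s^5 - 0.64*s^4 - 0.62*s^3 + 1.48*s^2 + 3.49*s - 9.24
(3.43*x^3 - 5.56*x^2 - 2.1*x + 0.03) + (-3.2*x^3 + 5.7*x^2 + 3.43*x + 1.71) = 0.23*x^3 + 0.140000000000001*x^2 + 1.33*x + 1.74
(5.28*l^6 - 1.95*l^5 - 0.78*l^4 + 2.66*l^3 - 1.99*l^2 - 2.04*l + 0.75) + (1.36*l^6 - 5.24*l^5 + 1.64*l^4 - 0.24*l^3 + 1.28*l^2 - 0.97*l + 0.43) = 6.64*l^6 - 7.19*l^5 + 0.86*l^4 + 2.42*l^3 - 0.71*l^2 - 3.01*l + 1.18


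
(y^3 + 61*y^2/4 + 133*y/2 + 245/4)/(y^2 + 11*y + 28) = (4*y^2 + 33*y + 35)/(4*(y + 4))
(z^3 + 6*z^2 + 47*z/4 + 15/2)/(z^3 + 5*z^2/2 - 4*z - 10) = (z + 3/2)/(z - 2)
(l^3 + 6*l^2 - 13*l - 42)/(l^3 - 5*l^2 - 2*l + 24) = (l + 7)/(l - 4)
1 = 1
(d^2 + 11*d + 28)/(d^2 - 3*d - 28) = (d + 7)/(d - 7)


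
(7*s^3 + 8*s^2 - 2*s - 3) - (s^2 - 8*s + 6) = 7*s^3 + 7*s^2 + 6*s - 9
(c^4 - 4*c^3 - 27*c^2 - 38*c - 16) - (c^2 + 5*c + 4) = c^4 - 4*c^3 - 28*c^2 - 43*c - 20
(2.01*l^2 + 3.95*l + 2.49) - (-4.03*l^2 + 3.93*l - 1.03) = 6.04*l^2 + 0.02*l + 3.52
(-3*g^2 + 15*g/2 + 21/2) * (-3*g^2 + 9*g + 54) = 9*g^4 - 99*g^3/2 - 126*g^2 + 999*g/2 + 567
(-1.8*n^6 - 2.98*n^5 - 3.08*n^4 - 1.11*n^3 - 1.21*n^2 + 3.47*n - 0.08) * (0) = 0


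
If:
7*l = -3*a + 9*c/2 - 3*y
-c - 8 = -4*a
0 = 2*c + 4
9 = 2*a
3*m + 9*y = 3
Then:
No Solution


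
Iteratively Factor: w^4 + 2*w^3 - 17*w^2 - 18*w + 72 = (w + 4)*(w^3 - 2*w^2 - 9*w + 18) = (w - 2)*(w + 4)*(w^2 - 9) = (w - 3)*(w - 2)*(w + 4)*(w + 3)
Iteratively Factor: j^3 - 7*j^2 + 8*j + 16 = (j + 1)*(j^2 - 8*j + 16) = (j - 4)*(j + 1)*(j - 4)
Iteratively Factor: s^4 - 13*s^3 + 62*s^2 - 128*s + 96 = (s - 4)*(s^3 - 9*s^2 + 26*s - 24) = (s - 4)*(s - 2)*(s^2 - 7*s + 12) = (s - 4)*(s - 3)*(s - 2)*(s - 4)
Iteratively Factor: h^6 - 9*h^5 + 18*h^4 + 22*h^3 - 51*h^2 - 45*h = (h - 3)*(h^5 - 6*h^4 + 22*h^2 + 15*h) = h*(h - 3)*(h^4 - 6*h^3 + 22*h + 15) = h*(h - 5)*(h - 3)*(h^3 - h^2 - 5*h - 3) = h*(h - 5)*(h - 3)*(h + 1)*(h^2 - 2*h - 3) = h*(h - 5)*(h - 3)^2*(h + 1)*(h + 1)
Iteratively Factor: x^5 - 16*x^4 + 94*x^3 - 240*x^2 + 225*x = (x - 5)*(x^4 - 11*x^3 + 39*x^2 - 45*x) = x*(x - 5)*(x^3 - 11*x^2 + 39*x - 45) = x*(x - 5)*(x - 3)*(x^2 - 8*x + 15) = x*(x - 5)*(x - 3)^2*(x - 5)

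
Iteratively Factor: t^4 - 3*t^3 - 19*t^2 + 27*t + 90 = (t + 3)*(t^3 - 6*t^2 - t + 30) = (t - 5)*(t + 3)*(t^2 - t - 6) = (t - 5)*(t + 2)*(t + 3)*(t - 3)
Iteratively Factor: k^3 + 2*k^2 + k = (k + 1)*(k^2 + k) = k*(k + 1)*(k + 1)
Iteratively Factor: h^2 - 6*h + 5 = (h - 1)*(h - 5)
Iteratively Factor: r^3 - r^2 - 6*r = (r - 3)*(r^2 + 2*r) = r*(r - 3)*(r + 2)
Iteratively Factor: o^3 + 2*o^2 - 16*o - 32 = (o - 4)*(o^2 + 6*o + 8) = (o - 4)*(o + 4)*(o + 2)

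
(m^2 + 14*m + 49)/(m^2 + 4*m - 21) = (m + 7)/(m - 3)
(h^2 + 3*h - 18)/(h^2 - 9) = (h + 6)/(h + 3)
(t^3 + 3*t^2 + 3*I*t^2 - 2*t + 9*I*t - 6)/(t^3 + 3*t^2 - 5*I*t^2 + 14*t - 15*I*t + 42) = (t + I)/(t - 7*I)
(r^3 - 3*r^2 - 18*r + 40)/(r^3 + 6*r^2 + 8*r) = (r^2 - 7*r + 10)/(r*(r + 2))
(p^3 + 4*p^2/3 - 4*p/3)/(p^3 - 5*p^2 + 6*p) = (3*p^2 + 4*p - 4)/(3*(p^2 - 5*p + 6))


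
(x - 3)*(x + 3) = x^2 - 9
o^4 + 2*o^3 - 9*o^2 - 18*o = o*(o - 3)*(o + 2)*(o + 3)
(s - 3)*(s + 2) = s^2 - s - 6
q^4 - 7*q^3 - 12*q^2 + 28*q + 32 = (q - 8)*(q - 2)*(q + 1)*(q + 2)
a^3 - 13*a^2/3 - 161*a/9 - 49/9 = (a - 7)*(a + 1/3)*(a + 7/3)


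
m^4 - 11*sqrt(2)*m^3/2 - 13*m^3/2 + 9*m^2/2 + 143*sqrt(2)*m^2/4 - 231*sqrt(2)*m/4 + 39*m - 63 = (m - 7/2)*(m - 3)*(m - 6*sqrt(2))*(m + sqrt(2)/2)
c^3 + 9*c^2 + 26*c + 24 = (c + 2)*(c + 3)*(c + 4)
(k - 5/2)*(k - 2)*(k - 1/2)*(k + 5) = k^4 - 71*k^2/4 + 135*k/4 - 25/2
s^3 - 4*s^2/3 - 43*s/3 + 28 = (s - 3)*(s - 7/3)*(s + 4)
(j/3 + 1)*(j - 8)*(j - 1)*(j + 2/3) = j^4/3 - 16*j^3/9 - 23*j^2/3 + 34*j/9 + 16/3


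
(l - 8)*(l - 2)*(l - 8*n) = l^3 - 8*l^2*n - 10*l^2 + 80*l*n + 16*l - 128*n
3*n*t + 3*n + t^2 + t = (3*n + t)*(t + 1)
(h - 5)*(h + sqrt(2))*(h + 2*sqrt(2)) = h^3 - 5*h^2 + 3*sqrt(2)*h^2 - 15*sqrt(2)*h + 4*h - 20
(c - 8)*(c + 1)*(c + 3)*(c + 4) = c^4 - 45*c^2 - 140*c - 96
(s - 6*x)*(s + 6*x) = s^2 - 36*x^2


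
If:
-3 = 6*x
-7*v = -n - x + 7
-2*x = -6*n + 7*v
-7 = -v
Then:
No Solution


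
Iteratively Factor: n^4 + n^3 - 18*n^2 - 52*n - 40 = (n + 2)*(n^3 - n^2 - 16*n - 20) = (n - 5)*(n + 2)*(n^2 + 4*n + 4) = (n - 5)*(n + 2)^2*(n + 2)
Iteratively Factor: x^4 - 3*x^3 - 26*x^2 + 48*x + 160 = (x + 2)*(x^3 - 5*x^2 - 16*x + 80) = (x - 5)*(x + 2)*(x^2 - 16) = (x - 5)*(x - 4)*(x + 2)*(x + 4)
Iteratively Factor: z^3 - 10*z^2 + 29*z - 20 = (z - 5)*(z^2 - 5*z + 4) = (z - 5)*(z - 1)*(z - 4)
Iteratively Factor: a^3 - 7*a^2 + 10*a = (a - 2)*(a^2 - 5*a) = (a - 5)*(a - 2)*(a)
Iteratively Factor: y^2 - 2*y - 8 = (y - 4)*(y + 2)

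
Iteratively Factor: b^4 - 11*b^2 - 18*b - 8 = (b + 1)*(b^3 - b^2 - 10*b - 8) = (b + 1)*(b + 2)*(b^2 - 3*b - 4) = (b + 1)^2*(b + 2)*(b - 4)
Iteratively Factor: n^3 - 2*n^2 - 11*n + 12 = (n + 3)*(n^2 - 5*n + 4) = (n - 1)*(n + 3)*(n - 4)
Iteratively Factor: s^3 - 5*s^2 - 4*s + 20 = (s - 5)*(s^2 - 4) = (s - 5)*(s - 2)*(s + 2)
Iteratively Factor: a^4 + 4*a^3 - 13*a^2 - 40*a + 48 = (a + 4)*(a^3 - 13*a + 12) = (a - 1)*(a + 4)*(a^2 + a - 12) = (a - 3)*(a - 1)*(a + 4)*(a + 4)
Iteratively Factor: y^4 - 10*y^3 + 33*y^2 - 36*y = (y - 3)*(y^3 - 7*y^2 + 12*y) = (y - 4)*(y - 3)*(y^2 - 3*y) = y*(y - 4)*(y - 3)*(y - 3)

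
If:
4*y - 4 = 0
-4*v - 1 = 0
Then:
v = -1/4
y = 1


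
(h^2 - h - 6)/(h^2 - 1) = (h^2 - h - 6)/(h^2 - 1)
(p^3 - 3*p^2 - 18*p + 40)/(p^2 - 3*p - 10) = (p^2 + 2*p - 8)/(p + 2)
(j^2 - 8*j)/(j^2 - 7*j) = (j - 8)/(j - 7)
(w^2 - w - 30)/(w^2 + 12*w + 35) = (w - 6)/(w + 7)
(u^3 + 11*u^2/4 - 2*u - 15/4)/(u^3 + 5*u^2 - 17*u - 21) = (4*u^2 + 7*u - 15)/(4*(u^2 + 4*u - 21))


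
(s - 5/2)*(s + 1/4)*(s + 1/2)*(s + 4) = s^4 + 9*s^3/4 - 35*s^2/4 - 117*s/16 - 5/4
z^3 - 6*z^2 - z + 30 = (z - 5)*(z - 3)*(z + 2)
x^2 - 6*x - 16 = (x - 8)*(x + 2)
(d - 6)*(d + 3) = d^2 - 3*d - 18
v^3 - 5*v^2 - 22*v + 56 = (v - 7)*(v - 2)*(v + 4)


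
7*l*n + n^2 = n*(7*l + n)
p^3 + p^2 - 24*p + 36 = (p - 3)*(p - 2)*(p + 6)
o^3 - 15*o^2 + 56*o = o*(o - 8)*(o - 7)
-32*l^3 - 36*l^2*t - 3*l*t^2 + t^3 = (-8*l + t)*(l + t)*(4*l + t)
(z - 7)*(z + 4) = z^2 - 3*z - 28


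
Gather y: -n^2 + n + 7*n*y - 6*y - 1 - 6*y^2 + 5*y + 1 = -n^2 + n - 6*y^2 + y*(7*n - 1)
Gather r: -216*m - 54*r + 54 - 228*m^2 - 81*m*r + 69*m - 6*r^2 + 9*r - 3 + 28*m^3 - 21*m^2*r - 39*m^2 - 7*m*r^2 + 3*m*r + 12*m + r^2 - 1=28*m^3 - 267*m^2 - 135*m + r^2*(-7*m - 5) + r*(-21*m^2 - 78*m - 45) + 50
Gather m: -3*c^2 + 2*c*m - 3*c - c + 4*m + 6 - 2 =-3*c^2 - 4*c + m*(2*c + 4) + 4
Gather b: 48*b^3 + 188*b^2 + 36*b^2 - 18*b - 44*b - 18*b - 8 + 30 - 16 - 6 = 48*b^3 + 224*b^2 - 80*b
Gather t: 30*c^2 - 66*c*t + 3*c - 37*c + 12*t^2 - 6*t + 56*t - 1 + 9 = 30*c^2 - 34*c + 12*t^2 + t*(50 - 66*c) + 8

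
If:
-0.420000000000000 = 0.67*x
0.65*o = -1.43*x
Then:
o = 1.38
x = -0.63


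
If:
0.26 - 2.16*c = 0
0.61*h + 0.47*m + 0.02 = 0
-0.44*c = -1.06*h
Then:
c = 0.12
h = 0.05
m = -0.11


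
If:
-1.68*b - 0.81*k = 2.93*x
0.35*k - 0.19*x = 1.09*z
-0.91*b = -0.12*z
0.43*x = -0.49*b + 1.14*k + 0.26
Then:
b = -0.01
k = -0.21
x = 0.06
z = -0.08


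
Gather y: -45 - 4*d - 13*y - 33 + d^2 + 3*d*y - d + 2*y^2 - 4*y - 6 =d^2 - 5*d + 2*y^2 + y*(3*d - 17) - 84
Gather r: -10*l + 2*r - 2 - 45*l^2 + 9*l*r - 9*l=-45*l^2 - 19*l + r*(9*l + 2) - 2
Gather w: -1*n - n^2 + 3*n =-n^2 + 2*n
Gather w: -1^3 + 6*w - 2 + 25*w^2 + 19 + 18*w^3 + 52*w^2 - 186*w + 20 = 18*w^3 + 77*w^2 - 180*w + 36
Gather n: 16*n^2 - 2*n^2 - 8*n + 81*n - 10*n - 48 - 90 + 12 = 14*n^2 + 63*n - 126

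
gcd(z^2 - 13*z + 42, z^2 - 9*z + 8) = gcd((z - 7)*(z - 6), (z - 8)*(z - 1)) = 1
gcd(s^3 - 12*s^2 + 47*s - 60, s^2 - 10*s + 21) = s - 3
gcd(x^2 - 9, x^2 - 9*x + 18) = x - 3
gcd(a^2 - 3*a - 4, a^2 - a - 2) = a + 1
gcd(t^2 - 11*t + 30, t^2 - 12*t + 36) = t - 6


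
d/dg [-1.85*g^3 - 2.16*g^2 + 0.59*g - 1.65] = -5.55*g^2 - 4.32*g + 0.59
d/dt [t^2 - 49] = 2*t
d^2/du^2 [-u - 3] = 0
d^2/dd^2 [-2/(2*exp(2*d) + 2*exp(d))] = ((exp(d) + 1)*(4*exp(d) + 1) - 2*(2*exp(d) + 1)^2)*exp(-d)/(exp(d) + 1)^3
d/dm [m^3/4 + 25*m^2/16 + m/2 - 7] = 3*m^2/4 + 25*m/8 + 1/2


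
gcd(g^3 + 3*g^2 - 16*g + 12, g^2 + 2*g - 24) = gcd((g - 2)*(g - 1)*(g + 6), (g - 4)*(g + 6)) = g + 6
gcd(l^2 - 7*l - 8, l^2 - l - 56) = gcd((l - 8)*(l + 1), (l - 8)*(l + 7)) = l - 8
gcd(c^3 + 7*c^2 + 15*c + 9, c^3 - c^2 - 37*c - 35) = c + 1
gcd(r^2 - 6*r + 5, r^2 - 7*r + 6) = r - 1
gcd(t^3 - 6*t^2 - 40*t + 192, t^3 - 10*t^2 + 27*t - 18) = 1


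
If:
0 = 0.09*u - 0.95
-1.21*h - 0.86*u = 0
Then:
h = -7.50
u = 10.56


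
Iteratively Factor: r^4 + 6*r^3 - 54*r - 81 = (r + 3)*(r^3 + 3*r^2 - 9*r - 27) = (r - 3)*(r + 3)*(r^2 + 6*r + 9) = (r - 3)*(r + 3)^2*(r + 3)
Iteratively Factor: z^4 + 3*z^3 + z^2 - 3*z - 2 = (z - 1)*(z^3 + 4*z^2 + 5*z + 2) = (z - 1)*(z + 2)*(z^2 + 2*z + 1) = (z - 1)*(z + 1)*(z + 2)*(z + 1)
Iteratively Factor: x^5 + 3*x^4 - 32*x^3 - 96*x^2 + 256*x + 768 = (x - 4)*(x^4 + 7*x^3 - 4*x^2 - 112*x - 192) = (x - 4)*(x + 4)*(x^3 + 3*x^2 - 16*x - 48) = (x - 4)*(x + 4)^2*(x^2 - x - 12) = (x - 4)^2*(x + 4)^2*(x + 3)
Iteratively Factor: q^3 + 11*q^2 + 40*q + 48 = (q + 3)*(q^2 + 8*q + 16) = (q + 3)*(q + 4)*(q + 4)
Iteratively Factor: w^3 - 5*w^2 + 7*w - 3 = (w - 1)*(w^2 - 4*w + 3) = (w - 3)*(w - 1)*(w - 1)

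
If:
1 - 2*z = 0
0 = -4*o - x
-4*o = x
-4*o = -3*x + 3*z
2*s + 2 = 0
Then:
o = -3/32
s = -1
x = 3/8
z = 1/2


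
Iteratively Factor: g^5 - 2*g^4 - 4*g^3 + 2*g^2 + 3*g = (g + 1)*(g^4 - 3*g^3 - g^2 + 3*g) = g*(g + 1)*(g^3 - 3*g^2 - g + 3) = g*(g + 1)^2*(g^2 - 4*g + 3) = g*(g - 1)*(g + 1)^2*(g - 3)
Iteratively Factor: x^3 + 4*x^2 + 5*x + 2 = (x + 1)*(x^2 + 3*x + 2) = (x + 1)^2*(x + 2)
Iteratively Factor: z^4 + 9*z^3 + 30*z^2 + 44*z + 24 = (z + 2)*(z^3 + 7*z^2 + 16*z + 12) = (z + 2)^2*(z^2 + 5*z + 6) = (z + 2)^2*(z + 3)*(z + 2)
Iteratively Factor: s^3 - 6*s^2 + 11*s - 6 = (s - 3)*(s^2 - 3*s + 2) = (s - 3)*(s - 1)*(s - 2)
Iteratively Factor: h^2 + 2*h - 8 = (h - 2)*(h + 4)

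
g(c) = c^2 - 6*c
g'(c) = 2*c - 6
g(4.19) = -7.58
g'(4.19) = 2.38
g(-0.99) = 6.92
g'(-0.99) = -7.98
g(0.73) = -3.85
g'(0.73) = -4.54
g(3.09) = -8.99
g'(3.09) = 0.18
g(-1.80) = 14.04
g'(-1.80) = -9.60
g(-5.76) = 67.74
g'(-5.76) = -17.52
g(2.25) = -8.44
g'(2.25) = -1.50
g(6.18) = 1.11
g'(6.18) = 6.36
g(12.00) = 72.00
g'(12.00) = 18.00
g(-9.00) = 135.00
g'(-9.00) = -24.00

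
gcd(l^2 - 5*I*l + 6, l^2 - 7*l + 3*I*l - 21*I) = 1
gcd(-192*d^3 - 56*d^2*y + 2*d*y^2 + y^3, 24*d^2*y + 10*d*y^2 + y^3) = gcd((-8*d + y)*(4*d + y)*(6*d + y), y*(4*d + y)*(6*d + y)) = 24*d^2 + 10*d*y + y^2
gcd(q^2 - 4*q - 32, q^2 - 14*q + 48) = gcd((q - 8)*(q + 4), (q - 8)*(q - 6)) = q - 8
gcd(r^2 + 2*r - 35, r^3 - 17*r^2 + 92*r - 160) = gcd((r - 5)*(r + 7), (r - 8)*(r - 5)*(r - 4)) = r - 5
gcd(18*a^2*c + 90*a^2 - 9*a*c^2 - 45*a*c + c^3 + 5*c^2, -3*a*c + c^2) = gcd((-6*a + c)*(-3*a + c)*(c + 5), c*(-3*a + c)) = 3*a - c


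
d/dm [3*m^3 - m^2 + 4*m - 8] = 9*m^2 - 2*m + 4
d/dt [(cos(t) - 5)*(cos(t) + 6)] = -sin(t) - sin(2*t)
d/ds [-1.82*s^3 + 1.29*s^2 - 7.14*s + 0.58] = -5.46*s^2 + 2.58*s - 7.14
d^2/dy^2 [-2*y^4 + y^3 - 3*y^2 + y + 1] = -24*y^2 + 6*y - 6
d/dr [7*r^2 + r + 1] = 14*r + 1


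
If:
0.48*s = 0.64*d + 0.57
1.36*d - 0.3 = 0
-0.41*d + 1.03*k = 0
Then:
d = 0.22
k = 0.09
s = 1.48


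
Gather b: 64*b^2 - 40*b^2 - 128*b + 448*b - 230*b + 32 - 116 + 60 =24*b^2 + 90*b - 24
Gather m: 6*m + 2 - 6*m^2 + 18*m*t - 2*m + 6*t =-6*m^2 + m*(18*t + 4) + 6*t + 2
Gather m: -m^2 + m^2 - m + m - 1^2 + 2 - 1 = 0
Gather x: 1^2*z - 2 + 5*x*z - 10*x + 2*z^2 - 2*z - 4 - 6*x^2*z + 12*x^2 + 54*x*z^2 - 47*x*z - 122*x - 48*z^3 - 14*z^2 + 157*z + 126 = x^2*(12 - 6*z) + x*(54*z^2 - 42*z - 132) - 48*z^3 - 12*z^2 + 156*z + 120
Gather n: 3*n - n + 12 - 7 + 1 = 2*n + 6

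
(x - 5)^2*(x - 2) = x^3 - 12*x^2 + 45*x - 50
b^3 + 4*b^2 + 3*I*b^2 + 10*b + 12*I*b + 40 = (b + 4)*(b - 2*I)*(b + 5*I)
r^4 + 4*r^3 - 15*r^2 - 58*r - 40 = (r - 4)*(r + 1)*(r + 2)*(r + 5)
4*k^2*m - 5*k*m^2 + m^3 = m*(-4*k + m)*(-k + m)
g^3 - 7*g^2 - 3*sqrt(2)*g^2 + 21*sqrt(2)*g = g*(g - 7)*(g - 3*sqrt(2))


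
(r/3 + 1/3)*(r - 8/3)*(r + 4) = r^3/3 + 7*r^2/9 - 28*r/9 - 32/9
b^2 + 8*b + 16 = (b + 4)^2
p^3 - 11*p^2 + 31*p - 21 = (p - 7)*(p - 3)*(p - 1)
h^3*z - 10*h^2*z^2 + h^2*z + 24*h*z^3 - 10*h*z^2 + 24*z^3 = (h - 6*z)*(h - 4*z)*(h*z + z)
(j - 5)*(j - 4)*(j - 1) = j^3 - 10*j^2 + 29*j - 20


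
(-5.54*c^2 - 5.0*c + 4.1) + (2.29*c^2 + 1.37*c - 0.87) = -3.25*c^2 - 3.63*c + 3.23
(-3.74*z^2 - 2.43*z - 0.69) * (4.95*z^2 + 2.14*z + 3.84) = -18.513*z^4 - 20.0321*z^3 - 22.9773*z^2 - 10.8078*z - 2.6496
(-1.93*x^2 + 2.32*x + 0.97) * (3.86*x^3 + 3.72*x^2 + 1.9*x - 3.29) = -7.4498*x^5 + 1.7756*x^4 + 8.7076*x^3 + 14.3661*x^2 - 5.7898*x - 3.1913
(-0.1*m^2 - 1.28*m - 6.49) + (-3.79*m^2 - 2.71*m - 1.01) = -3.89*m^2 - 3.99*m - 7.5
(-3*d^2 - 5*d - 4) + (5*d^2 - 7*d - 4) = 2*d^2 - 12*d - 8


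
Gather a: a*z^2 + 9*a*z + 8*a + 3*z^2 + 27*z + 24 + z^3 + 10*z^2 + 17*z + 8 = a*(z^2 + 9*z + 8) + z^3 + 13*z^2 + 44*z + 32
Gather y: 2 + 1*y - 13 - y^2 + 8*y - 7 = -y^2 + 9*y - 18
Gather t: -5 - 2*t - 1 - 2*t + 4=-4*t - 2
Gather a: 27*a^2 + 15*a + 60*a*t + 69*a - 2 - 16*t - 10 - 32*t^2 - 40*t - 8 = 27*a^2 + a*(60*t + 84) - 32*t^2 - 56*t - 20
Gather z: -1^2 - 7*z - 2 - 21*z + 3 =-28*z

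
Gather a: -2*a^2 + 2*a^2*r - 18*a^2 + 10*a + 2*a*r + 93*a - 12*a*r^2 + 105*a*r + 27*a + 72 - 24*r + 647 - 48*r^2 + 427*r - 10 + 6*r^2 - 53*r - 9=a^2*(2*r - 20) + a*(-12*r^2 + 107*r + 130) - 42*r^2 + 350*r + 700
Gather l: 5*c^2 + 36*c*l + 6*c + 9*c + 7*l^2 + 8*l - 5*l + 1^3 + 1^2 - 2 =5*c^2 + 15*c + 7*l^2 + l*(36*c + 3)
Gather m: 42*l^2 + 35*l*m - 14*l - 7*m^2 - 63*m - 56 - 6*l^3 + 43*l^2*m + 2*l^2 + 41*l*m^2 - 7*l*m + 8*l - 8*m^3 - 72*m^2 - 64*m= -6*l^3 + 44*l^2 - 6*l - 8*m^3 + m^2*(41*l - 79) + m*(43*l^2 + 28*l - 127) - 56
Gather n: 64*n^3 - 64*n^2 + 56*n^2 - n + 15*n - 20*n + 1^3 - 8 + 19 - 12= 64*n^3 - 8*n^2 - 6*n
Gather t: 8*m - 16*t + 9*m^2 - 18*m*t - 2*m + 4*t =9*m^2 + 6*m + t*(-18*m - 12)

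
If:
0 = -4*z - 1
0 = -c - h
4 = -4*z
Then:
No Solution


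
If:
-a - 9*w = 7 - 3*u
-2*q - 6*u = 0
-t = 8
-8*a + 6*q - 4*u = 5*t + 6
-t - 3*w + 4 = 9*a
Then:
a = 211/137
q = -405/137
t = -8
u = 135/137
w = -85/137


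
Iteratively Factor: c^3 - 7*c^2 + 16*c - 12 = (c - 3)*(c^2 - 4*c + 4) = (c - 3)*(c - 2)*(c - 2)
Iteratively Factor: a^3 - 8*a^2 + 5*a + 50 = (a + 2)*(a^2 - 10*a + 25) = (a - 5)*(a + 2)*(a - 5)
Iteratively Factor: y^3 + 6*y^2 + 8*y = (y + 4)*(y^2 + 2*y) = y*(y + 4)*(y + 2)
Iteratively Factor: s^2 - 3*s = (s - 3)*(s)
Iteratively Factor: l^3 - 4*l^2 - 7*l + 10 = (l - 5)*(l^2 + l - 2) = (l - 5)*(l + 2)*(l - 1)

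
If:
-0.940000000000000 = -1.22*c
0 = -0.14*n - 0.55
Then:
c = 0.77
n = -3.93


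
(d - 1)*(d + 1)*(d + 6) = d^3 + 6*d^2 - d - 6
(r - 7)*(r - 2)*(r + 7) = r^3 - 2*r^2 - 49*r + 98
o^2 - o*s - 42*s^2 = (o - 7*s)*(o + 6*s)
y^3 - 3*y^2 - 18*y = y*(y - 6)*(y + 3)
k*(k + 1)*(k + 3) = k^3 + 4*k^2 + 3*k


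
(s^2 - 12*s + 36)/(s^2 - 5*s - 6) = (s - 6)/(s + 1)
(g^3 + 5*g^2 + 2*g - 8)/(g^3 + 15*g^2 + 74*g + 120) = (g^2 + g - 2)/(g^2 + 11*g + 30)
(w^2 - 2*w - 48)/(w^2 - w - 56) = (w + 6)/(w + 7)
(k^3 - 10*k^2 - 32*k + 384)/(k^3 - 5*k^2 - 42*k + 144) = (k - 8)/(k - 3)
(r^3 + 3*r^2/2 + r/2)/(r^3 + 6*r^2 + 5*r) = (r + 1/2)/(r + 5)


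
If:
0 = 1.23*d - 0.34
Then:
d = 0.28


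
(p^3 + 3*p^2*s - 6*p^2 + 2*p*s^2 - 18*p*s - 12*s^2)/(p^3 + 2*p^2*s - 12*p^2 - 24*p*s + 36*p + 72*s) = (p + s)/(p - 6)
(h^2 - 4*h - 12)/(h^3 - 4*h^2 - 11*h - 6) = (h + 2)/(h^2 + 2*h + 1)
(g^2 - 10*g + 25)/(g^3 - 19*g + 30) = (g^2 - 10*g + 25)/(g^3 - 19*g + 30)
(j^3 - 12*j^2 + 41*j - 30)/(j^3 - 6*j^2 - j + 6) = (j - 5)/(j + 1)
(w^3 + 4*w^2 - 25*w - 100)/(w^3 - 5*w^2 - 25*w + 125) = (w + 4)/(w - 5)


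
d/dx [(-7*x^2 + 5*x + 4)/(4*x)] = -7/4 - 1/x^2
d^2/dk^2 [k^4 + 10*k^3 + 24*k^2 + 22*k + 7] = 12*k^2 + 60*k + 48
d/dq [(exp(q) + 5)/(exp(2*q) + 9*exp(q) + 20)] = -exp(q)/(exp(2*q) + 8*exp(q) + 16)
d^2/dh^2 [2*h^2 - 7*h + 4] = 4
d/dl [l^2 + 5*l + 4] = 2*l + 5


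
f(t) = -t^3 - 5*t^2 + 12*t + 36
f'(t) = -3*t^2 - 10*t + 12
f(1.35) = 40.63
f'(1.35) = -6.97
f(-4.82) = -26.02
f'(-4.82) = -9.50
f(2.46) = 20.38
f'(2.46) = -30.75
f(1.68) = 37.31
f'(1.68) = -13.27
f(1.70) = 37.04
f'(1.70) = -13.67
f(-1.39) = 12.35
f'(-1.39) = 20.10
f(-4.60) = -27.66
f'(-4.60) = -5.48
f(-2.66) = -12.48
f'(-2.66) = 17.37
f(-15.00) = 2106.00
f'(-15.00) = -513.00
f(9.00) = -990.00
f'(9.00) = -321.00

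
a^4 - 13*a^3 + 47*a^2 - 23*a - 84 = (a - 7)*(a - 4)*(a - 3)*(a + 1)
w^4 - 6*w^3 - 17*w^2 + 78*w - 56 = (w - 7)*(w - 2)*(w - 1)*(w + 4)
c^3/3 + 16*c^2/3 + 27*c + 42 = (c/3 + 1)*(c + 6)*(c + 7)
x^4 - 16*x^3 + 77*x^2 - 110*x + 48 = (x - 8)*(x - 6)*(x - 1)^2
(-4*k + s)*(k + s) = -4*k^2 - 3*k*s + s^2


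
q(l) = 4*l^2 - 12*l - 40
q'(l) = 8*l - 12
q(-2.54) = 16.29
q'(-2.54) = -32.32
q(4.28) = -18.09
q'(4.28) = 22.24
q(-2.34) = 9.98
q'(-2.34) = -30.72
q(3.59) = -31.53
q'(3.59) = 16.72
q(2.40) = -45.76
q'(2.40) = 7.20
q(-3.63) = 56.27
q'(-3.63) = -41.04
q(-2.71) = 21.90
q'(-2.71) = -33.68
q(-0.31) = -35.90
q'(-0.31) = -14.48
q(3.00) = -40.00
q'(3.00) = 12.00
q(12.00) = 392.00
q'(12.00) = 84.00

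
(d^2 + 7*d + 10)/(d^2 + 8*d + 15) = (d + 2)/(d + 3)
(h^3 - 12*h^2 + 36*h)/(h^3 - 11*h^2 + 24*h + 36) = h/(h + 1)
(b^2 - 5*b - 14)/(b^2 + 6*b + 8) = (b - 7)/(b + 4)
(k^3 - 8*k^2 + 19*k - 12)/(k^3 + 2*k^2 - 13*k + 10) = (k^2 - 7*k + 12)/(k^2 + 3*k - 10)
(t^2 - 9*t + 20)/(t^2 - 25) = (t - 4)/(t + 5)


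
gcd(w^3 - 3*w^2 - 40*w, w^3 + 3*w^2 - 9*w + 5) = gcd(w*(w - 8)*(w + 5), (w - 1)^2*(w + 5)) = w + 5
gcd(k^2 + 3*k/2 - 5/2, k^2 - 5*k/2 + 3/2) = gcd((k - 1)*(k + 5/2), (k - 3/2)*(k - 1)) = k - 1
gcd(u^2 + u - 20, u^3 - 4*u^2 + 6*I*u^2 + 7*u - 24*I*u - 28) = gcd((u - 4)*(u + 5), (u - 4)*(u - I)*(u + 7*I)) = u - 4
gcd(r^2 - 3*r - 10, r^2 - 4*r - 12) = r + 2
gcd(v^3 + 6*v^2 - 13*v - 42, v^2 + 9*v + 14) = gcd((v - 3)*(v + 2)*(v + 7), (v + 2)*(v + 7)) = v^2 + 9*v + 14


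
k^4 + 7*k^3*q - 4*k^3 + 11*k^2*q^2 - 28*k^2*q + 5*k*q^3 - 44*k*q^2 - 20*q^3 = (k - 4)*(k + q)^2*(k + 5*q)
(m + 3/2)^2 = m^2 + 3*m + 9/4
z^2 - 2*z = z*(z - 2)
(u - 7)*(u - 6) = u^2 - 13*u + 42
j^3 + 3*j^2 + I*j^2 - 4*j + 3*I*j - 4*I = (j - 1)*(j + 4)*(j + I)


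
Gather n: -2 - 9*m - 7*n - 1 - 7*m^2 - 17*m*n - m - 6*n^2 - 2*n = -7*m^2 - 10*m - 6*n^2 + n*(-17*m - 9) - 3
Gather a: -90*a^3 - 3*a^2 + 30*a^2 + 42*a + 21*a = -90*a^3 + 27*a^2 + 63*a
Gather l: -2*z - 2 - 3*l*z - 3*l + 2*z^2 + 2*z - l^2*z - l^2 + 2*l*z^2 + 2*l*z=l^2*(-z - 1) + l*(2*z^2 - z - 3) + 2*z^2 - 2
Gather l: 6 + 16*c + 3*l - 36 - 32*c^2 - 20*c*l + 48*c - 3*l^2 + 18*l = -32*c^2 + 64*c - 3*l^2 + l*(21 - 20*c) - 30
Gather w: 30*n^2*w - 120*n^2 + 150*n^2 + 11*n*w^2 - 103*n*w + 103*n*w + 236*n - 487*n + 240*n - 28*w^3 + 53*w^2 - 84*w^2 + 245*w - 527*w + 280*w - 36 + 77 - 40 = 30*n^2 - 11*n - 28*w^3 + w^2*(11*n - 31) + w*(30*n^2 - 2) + 1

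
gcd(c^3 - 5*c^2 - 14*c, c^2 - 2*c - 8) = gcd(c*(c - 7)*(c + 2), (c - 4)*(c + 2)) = c + 2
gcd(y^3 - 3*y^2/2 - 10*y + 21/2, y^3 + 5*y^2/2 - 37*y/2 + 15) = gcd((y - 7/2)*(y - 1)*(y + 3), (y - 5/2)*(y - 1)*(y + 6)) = y - 1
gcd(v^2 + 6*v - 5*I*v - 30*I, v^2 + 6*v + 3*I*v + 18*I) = v + 6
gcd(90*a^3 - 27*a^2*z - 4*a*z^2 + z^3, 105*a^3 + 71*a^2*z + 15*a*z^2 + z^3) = 5*a + z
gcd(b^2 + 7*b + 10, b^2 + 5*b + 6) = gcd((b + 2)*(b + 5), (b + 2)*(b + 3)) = b + 2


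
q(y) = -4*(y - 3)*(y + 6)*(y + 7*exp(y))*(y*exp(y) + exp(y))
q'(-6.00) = 2.67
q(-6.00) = 0.00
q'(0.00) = 1500.00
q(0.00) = 504.00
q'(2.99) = -396171.47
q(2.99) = 4056.97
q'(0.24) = 2667.16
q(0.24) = 992.41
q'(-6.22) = 2.10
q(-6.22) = -0.52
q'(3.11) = -675804.44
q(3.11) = -59121.33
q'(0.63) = 6277.16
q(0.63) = 2649.43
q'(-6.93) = 0.73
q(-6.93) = -1.48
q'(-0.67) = 212.34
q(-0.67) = 38.47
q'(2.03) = 55877.96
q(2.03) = 39770.17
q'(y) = -4*(y - 3)*(y + 6)*(y + 7*exp(y))*(y*exp(y) + 2*exp(y)) - 4*(y - 3)*(y + 6)*(y*exp(y) + exp(y))*(7*exp(y) + 1) - 4*(y - 3)*(y + 7*exp(y))*(y*exp(y) + exp(y)) - 4*(y + 6)*(y + 7*exp(y))*(y*exp(y) + exp(y))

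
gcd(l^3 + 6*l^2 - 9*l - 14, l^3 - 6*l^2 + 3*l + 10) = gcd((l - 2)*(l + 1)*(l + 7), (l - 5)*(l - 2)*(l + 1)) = l^2 - l - 2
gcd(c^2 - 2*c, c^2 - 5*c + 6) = c - 2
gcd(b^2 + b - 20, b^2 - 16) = b - 4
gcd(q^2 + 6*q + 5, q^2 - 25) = q + 5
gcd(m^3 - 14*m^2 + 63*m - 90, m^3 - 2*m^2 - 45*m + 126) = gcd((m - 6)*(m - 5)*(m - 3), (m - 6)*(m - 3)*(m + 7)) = m^2 - 9*m + 18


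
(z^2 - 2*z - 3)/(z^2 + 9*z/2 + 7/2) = 2*(z - 3)/(2*z + 7)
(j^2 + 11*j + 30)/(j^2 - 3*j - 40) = (j + 6)/(j - 8)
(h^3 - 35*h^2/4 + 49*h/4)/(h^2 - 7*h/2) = (4*h^2 - 35*h + 49)/(2*(2*h - 7))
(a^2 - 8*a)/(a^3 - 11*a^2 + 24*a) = 1/(a - 3)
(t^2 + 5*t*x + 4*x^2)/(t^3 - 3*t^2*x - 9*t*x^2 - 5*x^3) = (-t - 4*x)/(-t^2 + 4*t*x + 5*x^2)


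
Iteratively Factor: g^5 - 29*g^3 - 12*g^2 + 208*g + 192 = (g + 1)*(g^4 - g^3 - 28*g^2 + 16*g + 192) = (g - 4)*(g + 1)*(g^3 + 3*g^2 - 16*g - 48) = (g - 4)^2*(g + 1)*(g^2 + 7*g + 12) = (g - 4)^2*(g + 1)*(g + 4)*(g + 3)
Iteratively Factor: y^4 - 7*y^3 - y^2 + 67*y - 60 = (y - 1)*(y^3 - 6*y^2 - 7*y + 60) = (y - 4)*(y - 1)*(y^2 - 2*y - 15) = (y - 5)*(y - 4)*(y - 1)*(y + 3)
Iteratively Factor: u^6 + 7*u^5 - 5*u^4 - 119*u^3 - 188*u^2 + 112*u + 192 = (u + 1)*(u^5 + 6*u^4 - 11*u^3 - 108*u^2 - 80*u + 192) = (u - 1)*(u + 1)*(u^4 + 7*u^3 - 4*u^2 - 112*u - 192) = (u - 4)*(u - 1)*(u + 1)*(u^3 + 11*u^2 + 40*u + 48) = (u - 4)*(u - 1)*(u + 1)*(u + 4)*(u^2 + 7*u + 12) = (u - 4)*(u - 1)*(u + 1)*(u + 4)^2*(u + 3)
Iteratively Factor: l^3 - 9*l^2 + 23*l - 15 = (l - 3)*(l^2 - 6*l + 5) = (l - 3)*(l - 1)*(l - 5)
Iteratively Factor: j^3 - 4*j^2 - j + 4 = (j + 1)*(j^2 - 5*j + 4) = (j - 4)*(j + 1)*(j - 1)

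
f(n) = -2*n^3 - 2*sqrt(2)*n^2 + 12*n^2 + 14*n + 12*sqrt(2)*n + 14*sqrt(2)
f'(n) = -6*n^2 - 4*sqrt(2)*n + 24*n + 14 + 12*sqrt(2)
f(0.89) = 53.22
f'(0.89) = 42.54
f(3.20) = 147.29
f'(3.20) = 28.23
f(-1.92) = 8.30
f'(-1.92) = -26.37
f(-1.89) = 7.53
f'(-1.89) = -25.13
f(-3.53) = 112.73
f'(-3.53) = -108.55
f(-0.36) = 9.93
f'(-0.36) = 23.59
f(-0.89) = 0.91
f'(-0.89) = 9.89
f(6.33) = 76.07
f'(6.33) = -93.33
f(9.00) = -416.57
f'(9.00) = -289.94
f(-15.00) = 8368.84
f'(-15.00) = -1594.18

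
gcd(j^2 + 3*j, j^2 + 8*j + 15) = j + 3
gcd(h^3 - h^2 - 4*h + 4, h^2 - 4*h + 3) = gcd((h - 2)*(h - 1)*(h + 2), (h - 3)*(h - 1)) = h - 1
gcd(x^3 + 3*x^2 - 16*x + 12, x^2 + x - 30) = x + 6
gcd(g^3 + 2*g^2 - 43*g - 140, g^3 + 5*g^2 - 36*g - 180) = g + 5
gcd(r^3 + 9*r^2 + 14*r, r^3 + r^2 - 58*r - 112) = r^2 + 9*r + 14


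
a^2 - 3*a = a*(a - 3)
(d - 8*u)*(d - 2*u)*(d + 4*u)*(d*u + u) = d^4*u - 6*d^3*u^2 + d^3*u - 24*d^2*u^3 - 6*d^2*u^2 + 64*d*u^4 - 24*d*u^3 + 64*u^4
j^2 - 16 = (j - 4)*(j + 4)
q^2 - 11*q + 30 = (q - 6)*(q - 5)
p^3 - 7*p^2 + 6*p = p*(p - 6)*(p - 1)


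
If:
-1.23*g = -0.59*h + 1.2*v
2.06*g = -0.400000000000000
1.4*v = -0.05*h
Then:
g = -0.19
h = -0.38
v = 0.01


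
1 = 1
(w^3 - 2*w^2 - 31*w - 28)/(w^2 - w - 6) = (-w^3 + 2*w^2 + 31*w + 28)/(-w^2 + w + 6)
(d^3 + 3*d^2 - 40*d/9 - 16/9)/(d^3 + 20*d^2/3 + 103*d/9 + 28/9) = (3*d - 4)/(3*d + 7)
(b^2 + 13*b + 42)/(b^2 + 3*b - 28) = (b + 6)/(b - 4)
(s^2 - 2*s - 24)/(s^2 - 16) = (s - 6)/(s - 4)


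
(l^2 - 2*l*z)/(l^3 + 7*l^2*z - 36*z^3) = l/(l^2 + 9*l*z + 18*z^2)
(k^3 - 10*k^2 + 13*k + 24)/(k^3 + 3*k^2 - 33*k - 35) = (k^2 - 11*k + 24)/(k^2 + 2*k - 35)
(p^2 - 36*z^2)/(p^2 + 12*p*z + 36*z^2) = (p - 6*z)/(p + 6*z)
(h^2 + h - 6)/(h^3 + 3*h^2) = (h - 2)/h^2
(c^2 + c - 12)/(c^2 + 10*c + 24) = (c - 3)/(c + 6)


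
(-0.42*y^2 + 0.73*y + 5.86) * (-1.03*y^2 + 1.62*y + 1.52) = 0.4326*y^4 - 1.4323*y^3 - 5.4916*y^2 + 10.6028*y + 8.9072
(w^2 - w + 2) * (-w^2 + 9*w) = -w^4 + 10*w^3 - 11*w^2 + 18*w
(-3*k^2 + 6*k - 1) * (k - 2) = -3*k^3 + 12*k^2 - 13*k + 2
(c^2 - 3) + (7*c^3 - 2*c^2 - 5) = 7*c^3 - c^2 - 8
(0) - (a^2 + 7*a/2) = -a^2 - 7*a/2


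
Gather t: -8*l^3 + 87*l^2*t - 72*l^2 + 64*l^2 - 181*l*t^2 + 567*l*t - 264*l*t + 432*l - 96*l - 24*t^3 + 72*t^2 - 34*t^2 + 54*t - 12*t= -8*l^3 - 8*l^2 + 336*l - 24*t^3 + t^2*(38 - 181*l) + t*(87*l^2 + 303*l + 42)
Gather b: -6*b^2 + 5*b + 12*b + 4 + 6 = -6*b^2 + 17*b + 10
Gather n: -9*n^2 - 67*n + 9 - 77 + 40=-9*n^2 - 67*n - 28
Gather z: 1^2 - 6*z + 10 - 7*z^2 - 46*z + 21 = -7*z^2 - 52*z + 32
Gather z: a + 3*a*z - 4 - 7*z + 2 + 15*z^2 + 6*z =a + 15*z^2 + z*(3*a - 1) - 2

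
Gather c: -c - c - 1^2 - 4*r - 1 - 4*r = -2*c - 8*r - 2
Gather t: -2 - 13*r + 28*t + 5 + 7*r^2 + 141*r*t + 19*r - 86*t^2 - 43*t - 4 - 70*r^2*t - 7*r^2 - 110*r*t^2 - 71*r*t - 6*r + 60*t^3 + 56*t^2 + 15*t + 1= 60*t^3 + t^2*(-110*r - 30) + t*(-70*r^2 + 70*r)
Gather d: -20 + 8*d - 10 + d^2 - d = d^2 + 7*d - 30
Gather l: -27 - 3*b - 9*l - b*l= -3*b + l*(-b - 9) - 27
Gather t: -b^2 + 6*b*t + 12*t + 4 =-b^2 + t*(6*b + 12) + 4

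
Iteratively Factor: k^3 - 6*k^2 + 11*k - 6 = (k - 3)*(k^2 - 3*k + 2) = (k - 3)*(k - 2)*(k - 1)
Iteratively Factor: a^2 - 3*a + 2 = (a - 1)*(a - 2)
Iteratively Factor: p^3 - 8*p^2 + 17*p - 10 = (p - 5)*(p^2 - 3*p + 2) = (p - 5)*(p - 1)*(p - 2)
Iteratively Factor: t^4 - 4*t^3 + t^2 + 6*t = (t)*(t^3 - 4*t^2 + t + 6) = t*(t + 1)*(t^2 - 5*t + 6) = t*(t - 2)*(t + 1)*(t - 3)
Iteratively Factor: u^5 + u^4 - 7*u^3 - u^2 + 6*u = (u)*(u^4 + u^3 - 7*u^2 - u + 6) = u*(u + 3)*(u^3 - 2*u^2 - u + 2) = u*(u - 2)*(u + 3)*(u^2 - 1) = u*(u - 2)*(u - 1)*(u + 3)*(u + 1)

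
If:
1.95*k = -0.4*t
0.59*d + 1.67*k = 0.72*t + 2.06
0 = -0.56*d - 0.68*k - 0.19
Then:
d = -0.95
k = 0.51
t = -2.47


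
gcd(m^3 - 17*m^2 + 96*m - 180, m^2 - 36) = m - 6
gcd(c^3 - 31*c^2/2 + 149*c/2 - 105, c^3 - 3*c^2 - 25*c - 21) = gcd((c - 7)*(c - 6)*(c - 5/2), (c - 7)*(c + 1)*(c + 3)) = c - 7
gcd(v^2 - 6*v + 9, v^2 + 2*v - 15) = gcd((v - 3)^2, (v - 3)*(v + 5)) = v - 3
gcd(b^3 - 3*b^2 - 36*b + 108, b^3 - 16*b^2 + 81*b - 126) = b^2 - 9*b + 18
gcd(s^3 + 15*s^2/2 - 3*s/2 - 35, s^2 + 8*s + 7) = s + 7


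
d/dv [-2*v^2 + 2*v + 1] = 2 - 4*v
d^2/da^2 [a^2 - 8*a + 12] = 2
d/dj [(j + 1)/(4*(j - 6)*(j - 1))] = (-j^2 - 2*j + 13)/(4*(j^4 - 14*j^3 + 61*j^2 - 84*j + 36))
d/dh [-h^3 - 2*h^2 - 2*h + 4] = -3*h^2 - 4*h - 2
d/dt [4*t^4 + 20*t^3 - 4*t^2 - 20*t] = 16*t^3 + 60*t^2 - 8*t - 20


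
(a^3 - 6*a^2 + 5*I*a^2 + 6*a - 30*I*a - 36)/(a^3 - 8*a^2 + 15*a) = (a^3 + a^2*(-6 + 5*I) + 6*a*(1 - 5*I) - 36)/(a*(a^2 - 8*a + 15))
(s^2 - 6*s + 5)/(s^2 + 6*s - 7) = (s - 5)/(s + 7)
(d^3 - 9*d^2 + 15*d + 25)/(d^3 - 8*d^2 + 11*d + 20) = (d - 5)/(d - 4)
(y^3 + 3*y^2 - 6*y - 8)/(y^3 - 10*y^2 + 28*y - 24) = (y^2 + 5*y + 4)/(y^2 - 8*y + 12)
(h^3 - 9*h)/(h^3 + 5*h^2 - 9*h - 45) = h/(h + 5)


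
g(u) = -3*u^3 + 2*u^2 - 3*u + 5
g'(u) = -9*u^2 + 4*u - 3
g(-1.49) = 23.83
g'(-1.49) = -28.94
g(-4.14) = 264.57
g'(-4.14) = -173.82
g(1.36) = -2.93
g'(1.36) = -14.21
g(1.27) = -1.73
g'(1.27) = -12.44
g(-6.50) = 932.88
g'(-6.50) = -409.25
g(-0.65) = 8.62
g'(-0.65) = -9.40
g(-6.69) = 1012.84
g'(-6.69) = -432.56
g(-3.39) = 155.03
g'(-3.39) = -119.99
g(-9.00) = 2381.00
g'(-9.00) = -768.00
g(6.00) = -589.00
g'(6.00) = -303.00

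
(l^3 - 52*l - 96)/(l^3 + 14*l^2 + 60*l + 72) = (l - 8)/(l + 6)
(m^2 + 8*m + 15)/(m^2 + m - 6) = (m + 5)/(m - 2)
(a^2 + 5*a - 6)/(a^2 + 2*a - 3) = (a + 6)/(a + 3)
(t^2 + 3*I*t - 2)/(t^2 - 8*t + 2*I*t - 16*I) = (t + I)/(t - 8)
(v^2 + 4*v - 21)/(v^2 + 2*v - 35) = (v - 3)/(v - 5)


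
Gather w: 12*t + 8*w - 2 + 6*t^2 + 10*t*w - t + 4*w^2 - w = 6*t^2 + 11*t + 4*w^2 + w*(10*t + 7) - 2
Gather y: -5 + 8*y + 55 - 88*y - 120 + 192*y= 112*y - 70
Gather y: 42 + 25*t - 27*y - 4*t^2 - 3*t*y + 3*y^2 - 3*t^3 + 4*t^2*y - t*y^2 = -3*t^3 - 4*t^2 + 25*t + y^2*(3 - t) + y*(4*t^2 - 3*t - 27) + 42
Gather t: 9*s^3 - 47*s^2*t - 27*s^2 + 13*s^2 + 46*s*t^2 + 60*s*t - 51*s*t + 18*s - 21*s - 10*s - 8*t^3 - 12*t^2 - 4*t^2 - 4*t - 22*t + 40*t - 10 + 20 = 9*s^3 - 14*s^2 - 13*s - 8*t^3 + t^2*(46*s - 16) + t*(-47*s^2 + 9*s + 14) + 10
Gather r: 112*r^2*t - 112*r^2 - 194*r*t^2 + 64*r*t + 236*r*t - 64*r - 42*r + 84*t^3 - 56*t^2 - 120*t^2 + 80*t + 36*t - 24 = r^2*(112*t - 112) + r*(-194*t^2 + 300*t - 106) + 84*t^3 - 176*t^2 + 116*t - 24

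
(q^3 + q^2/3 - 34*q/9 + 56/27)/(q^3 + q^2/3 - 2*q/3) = (q^2 + q - 28/9)/(q*(q + 1))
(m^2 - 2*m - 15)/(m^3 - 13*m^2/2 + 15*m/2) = 2*(m + 3)/(m*(2*m - 3))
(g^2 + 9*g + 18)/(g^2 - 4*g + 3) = (g^2 + 9*g + 18)/(g^2 - 4*g + 3)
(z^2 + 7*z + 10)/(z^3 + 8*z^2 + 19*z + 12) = (z^2 + 7*z + 10)/(z^3 + 8*z^2 + 19*z + 12)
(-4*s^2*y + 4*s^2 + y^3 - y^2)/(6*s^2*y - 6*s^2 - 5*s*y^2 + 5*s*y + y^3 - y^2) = (2*s + y)/(-3*s + y)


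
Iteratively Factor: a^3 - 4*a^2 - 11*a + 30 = (a - 2)*(a^2 - 2*a - 15) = (a - 5)*(a - 2)*(a + 3)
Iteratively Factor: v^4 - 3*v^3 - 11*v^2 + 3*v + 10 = (v + 2)*(v^3 - 5*v^2 - v + 5) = (v - 5)*(v + 2)*(v^2 - 1) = (v - 5)*(v - 1)*(v + 2)*(v + 1)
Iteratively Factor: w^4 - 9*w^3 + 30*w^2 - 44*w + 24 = (w - 2)*(w^3 - 7*w^2 + 16*w - 12) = (w - 2)^2*(w^2 - 5*w + 6) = (w - 3)*(w - 2)^2*(w - 2)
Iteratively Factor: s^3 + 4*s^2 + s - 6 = (s - 1)*(s^2 + 5*s + 6) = (s - 1)*(s + 2)*(s + 3)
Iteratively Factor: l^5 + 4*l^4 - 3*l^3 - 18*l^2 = (l - 2)*(l^4 + 6*l^3 + 9*l^2) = l*(l - 2)*(l^3 + 6*l^2 + 9*l) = l*(l - 2)*(l + 3)*(l^2 + 3*l) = l^2*(l - 2)*(l + 3)*(l + 3)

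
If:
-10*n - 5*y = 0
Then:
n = -y/2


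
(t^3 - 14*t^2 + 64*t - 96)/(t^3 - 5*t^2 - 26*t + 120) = (t - 4)/(t + 5)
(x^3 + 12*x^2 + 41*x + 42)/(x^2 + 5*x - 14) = (x^2 + 5*x + 6)/(x - 2)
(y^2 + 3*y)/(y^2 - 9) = y/(y - 3)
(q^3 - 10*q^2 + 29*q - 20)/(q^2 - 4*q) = q - 6 + 5/q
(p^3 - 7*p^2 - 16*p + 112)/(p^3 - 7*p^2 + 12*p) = (p^2 - 3*p - 28)/(p*(p - 3))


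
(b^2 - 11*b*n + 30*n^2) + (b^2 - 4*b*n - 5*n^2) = 2*b^2 - 15*b*n + 25*n^2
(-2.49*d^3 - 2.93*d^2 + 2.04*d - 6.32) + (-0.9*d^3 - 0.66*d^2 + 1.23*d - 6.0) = -3.39*d^3 - 3.59*d^2 + 3.27*d - 12.32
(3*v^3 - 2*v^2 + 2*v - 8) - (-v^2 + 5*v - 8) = 3*v^3 - v^2 - 3*v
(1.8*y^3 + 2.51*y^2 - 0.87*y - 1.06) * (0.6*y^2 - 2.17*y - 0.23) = 1.08*y^5 - 2.4*y^4 - 6.3827*y^3 + 0.6746*y^2 + 2.5003*y + 0.2438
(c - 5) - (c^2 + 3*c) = -c^2 - 2*c - 5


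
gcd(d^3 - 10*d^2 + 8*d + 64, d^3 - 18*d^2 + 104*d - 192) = d^2 - 12*d + 32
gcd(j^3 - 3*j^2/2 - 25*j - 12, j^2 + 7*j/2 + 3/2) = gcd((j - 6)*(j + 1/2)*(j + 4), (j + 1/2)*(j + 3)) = j + 1/2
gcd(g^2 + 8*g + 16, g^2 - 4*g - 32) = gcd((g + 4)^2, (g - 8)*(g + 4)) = g + 4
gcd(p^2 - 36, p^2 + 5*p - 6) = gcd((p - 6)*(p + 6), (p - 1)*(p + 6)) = p + 6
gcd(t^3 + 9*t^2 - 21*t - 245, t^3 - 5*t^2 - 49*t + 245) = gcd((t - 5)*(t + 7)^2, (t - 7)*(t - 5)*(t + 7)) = t^2 + 2*t - 35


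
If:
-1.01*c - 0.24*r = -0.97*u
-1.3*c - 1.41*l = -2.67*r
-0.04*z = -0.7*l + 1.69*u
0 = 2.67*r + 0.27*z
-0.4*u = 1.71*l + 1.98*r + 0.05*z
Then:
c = 0.00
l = 0.00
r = 0.00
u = 0.00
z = 0.00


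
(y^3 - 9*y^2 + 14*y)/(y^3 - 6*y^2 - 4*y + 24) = y*(y - 7)/(y^2 - 4*y - 12)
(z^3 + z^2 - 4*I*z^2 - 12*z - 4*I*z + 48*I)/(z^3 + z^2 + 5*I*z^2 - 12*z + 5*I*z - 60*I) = (z - 4*I)/(z + 5*I)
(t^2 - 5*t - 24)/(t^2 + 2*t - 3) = (t - 8)/(t - 1)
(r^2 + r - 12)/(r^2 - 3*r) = (r + 4)/r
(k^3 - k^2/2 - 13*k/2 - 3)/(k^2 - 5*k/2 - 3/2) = k + 2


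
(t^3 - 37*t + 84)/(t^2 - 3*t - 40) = (-t^3 + 37*t - 84)/(-t^2 + 3*t + 40)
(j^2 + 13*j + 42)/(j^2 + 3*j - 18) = (j + 7)/(j - 3)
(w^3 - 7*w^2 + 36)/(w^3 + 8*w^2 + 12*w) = (w^2 - 9*w + 18)/(w*(w + 6))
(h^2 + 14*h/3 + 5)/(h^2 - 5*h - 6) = (h^2 + 14*h/3 + 5)/(h^2 - 5*h - 6)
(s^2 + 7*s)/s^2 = (s + 7)/s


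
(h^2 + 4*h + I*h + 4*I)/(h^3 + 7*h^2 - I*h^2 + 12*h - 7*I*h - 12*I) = (h + I)/(h^2 + h*(3 - I) - 3*I)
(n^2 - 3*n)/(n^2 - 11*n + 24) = n/(n - 8)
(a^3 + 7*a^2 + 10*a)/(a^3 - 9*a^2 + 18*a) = (a^2 + 7*a + 10)/(a^2 - 9*a + 18)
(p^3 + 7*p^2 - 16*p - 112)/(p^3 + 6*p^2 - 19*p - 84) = (p + 4)/(p + 3)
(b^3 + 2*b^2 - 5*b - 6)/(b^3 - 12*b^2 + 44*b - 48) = (b^2 + 4*b + 3)/(b^2 - 10*b + 24)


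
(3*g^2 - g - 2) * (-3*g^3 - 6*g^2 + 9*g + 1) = -9*g^5 - 15*g^4 + 39*g^3 + 6*g^2 - 19*g - 2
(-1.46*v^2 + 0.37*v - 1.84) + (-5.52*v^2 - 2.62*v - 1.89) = -6.98*v^2 - 2.25*v - 3.73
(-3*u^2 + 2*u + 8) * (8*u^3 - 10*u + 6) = -24*u^5 + 16*u^4 + 94*u^3 - 38*u^2 - 68*u + 48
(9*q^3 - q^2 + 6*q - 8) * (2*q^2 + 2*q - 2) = 18*q^5 + 16*q^4 - 8*q^3 - 2*q^2 - 28*q + 16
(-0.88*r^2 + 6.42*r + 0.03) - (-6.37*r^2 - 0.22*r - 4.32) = 5.49*r^2 + 6.64*r + 4.35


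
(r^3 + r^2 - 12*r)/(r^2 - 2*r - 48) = r*(-r^2 - r + 12)/(-r^2 + 2*r + 48)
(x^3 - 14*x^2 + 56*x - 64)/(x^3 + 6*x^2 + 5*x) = (x^3 - 14*x^2 + 56*x - 64)/(x*(x^2 + 6*x + 5))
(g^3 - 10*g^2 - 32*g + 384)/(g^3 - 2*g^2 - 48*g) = (g - 8)/g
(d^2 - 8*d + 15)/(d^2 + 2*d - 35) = (d - 3)/(d + 7)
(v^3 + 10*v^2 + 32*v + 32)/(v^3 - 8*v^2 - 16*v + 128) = (v^2 + 6*v + 8)/(v^2 - 12*v + 32)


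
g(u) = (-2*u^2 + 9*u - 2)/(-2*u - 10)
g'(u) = (9 - 4*u)/(-2*u - 10) + 2*(-2*u^2 + 9*u - 2)/(-2*u - 10)^2 = (u^2 + 10*u - 47/2)/(u^2 + 10*u + 25)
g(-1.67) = 3.39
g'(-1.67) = -3.37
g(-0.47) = 0.74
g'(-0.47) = -1.36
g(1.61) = -0.55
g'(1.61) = -0.11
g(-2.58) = 7.96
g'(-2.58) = -7.28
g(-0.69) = 1.06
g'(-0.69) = -1.61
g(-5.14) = -361.07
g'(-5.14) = -2473.49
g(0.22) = 0.01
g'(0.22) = -0.78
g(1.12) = -0.46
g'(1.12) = -0.29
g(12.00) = 5.35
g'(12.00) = 0.83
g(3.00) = -0.44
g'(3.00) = 0.24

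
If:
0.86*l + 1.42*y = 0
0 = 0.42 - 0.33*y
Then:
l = -2.10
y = 1.27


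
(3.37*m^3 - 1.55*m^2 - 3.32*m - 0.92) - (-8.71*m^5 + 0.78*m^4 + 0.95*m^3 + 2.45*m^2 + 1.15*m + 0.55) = 8.71*m^5 - 0.78*m^4 + 2.42*m^3 - 4.0*m^2 - 4.47*m - 1.47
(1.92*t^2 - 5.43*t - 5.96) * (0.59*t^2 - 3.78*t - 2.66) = 1.1328*t^4 - 10.4613*t^3 + 11.9018*t^2 + 36.9726*t + 15.8536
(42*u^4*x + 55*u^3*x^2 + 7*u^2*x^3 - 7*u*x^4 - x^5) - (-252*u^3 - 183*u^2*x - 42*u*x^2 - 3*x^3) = 42*u^4*x + 55*u^3*x^2 + 252*u^3 + 7*u^2*x^3 + 183*u^2*x - 7*u*x^4 + 42*u*x^2 - x^5 + 3*x^3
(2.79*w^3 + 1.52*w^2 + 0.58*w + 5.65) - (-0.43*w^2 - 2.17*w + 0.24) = 2.79*w^3 + 1.95*w^2 + 2.75*w + 5.41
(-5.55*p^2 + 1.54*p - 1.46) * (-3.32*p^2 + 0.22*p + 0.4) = 18.426*p^4 - 6.3338*p^3 + 2.966*p^2 + 0.2948*p - 0.584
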